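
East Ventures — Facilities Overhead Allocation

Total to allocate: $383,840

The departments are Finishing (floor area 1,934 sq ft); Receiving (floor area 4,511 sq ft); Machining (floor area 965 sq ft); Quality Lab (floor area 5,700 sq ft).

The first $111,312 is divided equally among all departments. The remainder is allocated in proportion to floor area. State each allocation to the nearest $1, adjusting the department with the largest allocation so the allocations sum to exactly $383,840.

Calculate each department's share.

$111,312 shared equally gives $27,828 per department.
Remainder $272,528 by floor area (total 13,110): Finishing 40,203.60 → $40,204; Receiving 93,773.75 → $93,774; Machining 20,060.22 → $20,060; Quality Lab 118,490.43 → $118,490.
Totals: Finishing $27,828 + $40,204 = $68,032; Receiving $27,828 + $93,774 = $121,602; Machining $27,828 + $20,060 = $47,888; Quality Lab $27,828 + $118,490 = $146,318.

Finishing: $68,032 · Receiving: $121,602 · Machining: $47,888 · Quality Lab: $146,318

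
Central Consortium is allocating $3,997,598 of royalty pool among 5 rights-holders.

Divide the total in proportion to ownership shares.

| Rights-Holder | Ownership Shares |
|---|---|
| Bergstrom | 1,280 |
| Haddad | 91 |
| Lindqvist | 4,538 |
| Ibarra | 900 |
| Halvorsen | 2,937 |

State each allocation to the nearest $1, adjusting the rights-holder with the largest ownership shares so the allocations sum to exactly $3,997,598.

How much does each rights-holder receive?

Bergstrom: $525,028 · Haddad: $37,326 · Lindqvist: $1,861,390 · Ibarra: $369,160 · Halvorsen: $1,204,694

Sum of ownership shares: 1,280 + 91 + 4,538 + 900 + 2,937 = 9,746.
Pro-rata amounts: Bergstrom 525,028.26; Haddad 37,326.23; Lindqvist 1,861,389.26; Ibarra 369,160.497; Halvorsen 1,204,693.75.
Rounded to nearest $1: Bergstrom $525,028; Haddad $37,326; Lindqvist $1,861,389; Ibarra $369,160; Halvorsen $1,204,694. Sum = $3,997,597.
Difference $3,997,598 − $3,997,597 = +$1 applied to largest ownership shares (Lindqvist): Lindqvist becomes $1,861,390.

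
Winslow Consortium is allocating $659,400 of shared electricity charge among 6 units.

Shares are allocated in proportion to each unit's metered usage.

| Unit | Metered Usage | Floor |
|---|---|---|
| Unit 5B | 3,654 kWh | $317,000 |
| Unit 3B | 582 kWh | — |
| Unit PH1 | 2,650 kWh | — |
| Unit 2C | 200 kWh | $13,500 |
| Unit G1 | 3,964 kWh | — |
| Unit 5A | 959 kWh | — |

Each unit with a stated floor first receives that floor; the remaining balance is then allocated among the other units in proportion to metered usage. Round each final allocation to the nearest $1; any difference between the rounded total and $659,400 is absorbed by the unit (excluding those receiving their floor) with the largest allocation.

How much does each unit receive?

Guaranteed amounts: Unit 5B $317,000; Unit 2C $13,500. Remaining pool $328,900.
Remaining pool split over remaining metered usage 8,155: Unit 3B 23,472.69 → $23,473; Unit PH1 106,877.38 → $106,877; Unit G1 159,872.42 → $159,872; Unit 5A 38,677.51 → $38,678.

Unit 5B: $317,000; Unit 3B: $23,473; Unit PH1: $106,877; Unit 2C: $13,500; Unit G1: $159,872; Unit 5A: $38,678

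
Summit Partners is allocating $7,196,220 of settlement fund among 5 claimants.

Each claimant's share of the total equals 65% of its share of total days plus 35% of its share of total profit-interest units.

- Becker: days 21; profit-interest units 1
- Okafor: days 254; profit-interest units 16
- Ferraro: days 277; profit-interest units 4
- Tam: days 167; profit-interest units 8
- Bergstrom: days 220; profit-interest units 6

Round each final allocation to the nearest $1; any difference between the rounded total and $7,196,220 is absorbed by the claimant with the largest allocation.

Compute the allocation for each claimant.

Becker: $176,572 · Okafor: $2,416,673 · Ferraro: $1,667,699 · Tam: $1,407,593 · Bergstrom: $1,527,683

Totals — days 939, profit-interest units 35.
Composite weights (65% days + 35% profit-interest units): Becker 0.0245; Okafor 0.3358; Ferraro 0.2317; Tam 0.1956; Bergstrom 0.2123.
Proportional shares: Becker 176,571.79; Okafor 2,416,673.07; Ferraro 1,667,699.08; Tam 1,407,592.89; Bergstrom 1,527,683.17.
After rounding ($1): Becker $176,572; Okafor $2,416,673; Ferraro $1,667,699; Tam $1,407,593; Bergstrom $1,527,683. Sum = $7,196,220.
Rounded total matches; no reconciliation needed.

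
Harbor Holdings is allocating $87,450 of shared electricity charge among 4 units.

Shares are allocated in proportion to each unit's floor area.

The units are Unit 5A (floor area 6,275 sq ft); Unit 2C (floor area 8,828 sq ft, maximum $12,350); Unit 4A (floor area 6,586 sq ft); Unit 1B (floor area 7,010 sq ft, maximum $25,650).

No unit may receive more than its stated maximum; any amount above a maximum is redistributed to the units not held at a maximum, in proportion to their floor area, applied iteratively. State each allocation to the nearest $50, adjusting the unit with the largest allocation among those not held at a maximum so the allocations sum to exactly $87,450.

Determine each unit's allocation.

Sum of floor area: 28,699.
Pro-rata shares before constraints: Unit 5A 19,120.83; Unit 2C 26,900.19; Unit 4A 20,068.49; Unit 1B 21,360.48.
Held at cap: Unit 2C ($12,350); residual $75,100 reallocated over remaining floor area 19,871.
Held at cap: Unit 1B ($25,650); residual $49,450 reallocated over remaining floor area 12,861.
Shares after redistribution: Unit 5A 24,127.11 → $24,150; Unit 4A 25,322.89 → $25,300.

Unit 5A: $24,150; Unit 2C: $12,350; Unit 4A: $25,300; Unit 1B: $25,650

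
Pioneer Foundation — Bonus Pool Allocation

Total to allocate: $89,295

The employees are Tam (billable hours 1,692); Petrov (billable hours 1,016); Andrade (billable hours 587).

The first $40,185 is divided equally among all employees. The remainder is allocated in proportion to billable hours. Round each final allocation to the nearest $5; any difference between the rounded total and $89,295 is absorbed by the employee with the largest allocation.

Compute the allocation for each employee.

Tam: $38,610; Petrov: $28,540; Andrade: $22,145

Equal tier: $40,185 ÷ 3 = $13,395 apiece.
Remainder $49,110 by billable hours (total 3,295): Tam 25,218.25 → $25,220; Petrov 15,142.87 → $15,145; Andrade 8,748.88 → $8,750.
Rounding difference −$5 on remainder applied to Tam.
Totals: Tam $13,395 + $25,215 = $38,610; Petrov $13,395 + $15,145 = $28,540; Andrade $13,395 + $8,750 = $22,145.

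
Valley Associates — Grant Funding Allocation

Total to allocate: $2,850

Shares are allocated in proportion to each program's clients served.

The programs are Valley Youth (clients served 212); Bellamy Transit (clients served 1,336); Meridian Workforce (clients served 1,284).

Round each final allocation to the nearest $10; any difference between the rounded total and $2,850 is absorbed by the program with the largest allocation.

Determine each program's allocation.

Valley Youth: $210 · Bellamy Transit: $1,350 · Meridian Workforce: $1,290

Total clients served = 2,832.
Pro-rata amounts: Valley Youth 212/2,832 × $2,850 = 213.35; Bellamy Transit 1,336/2,832 × $2,850 = 1,344.49; Meridian Workforce 1,284/2,832 × $2,850 = 1,292.16.
After rounding ($10): Valley Youth $210; Bellamy Transit $1,340; Meridian Workforce $1,290. Sum = $2,840.
Difference $2,850 − $2,840 = +$10 applied to largest allocation (Bellamy Transit): Bellamy Transit becomes $1,350.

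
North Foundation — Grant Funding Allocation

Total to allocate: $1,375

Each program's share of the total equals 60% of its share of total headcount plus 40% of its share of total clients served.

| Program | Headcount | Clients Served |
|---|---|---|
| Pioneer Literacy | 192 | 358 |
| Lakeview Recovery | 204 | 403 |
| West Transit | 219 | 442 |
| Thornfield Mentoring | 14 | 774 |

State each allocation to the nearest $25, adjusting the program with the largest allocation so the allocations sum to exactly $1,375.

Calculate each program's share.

Pioneer Literacy: $350 · Lakeview Recovery: $375 · West Transit: $425 · Thornfield Mentoring: $225

Headcount total 629; clients served total 1,977.
Composite weights (60% headcount + 40% clients served): Pioneer Literacy 0.2556; Lakeview Recovery 0.2761; West Transit 0.2983; Thornfield Mentoring 0.1700.
Raw shares: Pioneer Literacy 351.42; Lakeview Recovery 379.68; West Transit 410.21; Thornfield Mentoring 233.69.
Rounded to nearest $25: Pioneer Literacy $350; Lakeview Recovery $375; West Transit $400; Thornfield Mentoring $225. Sum = $1,350.
Difference $1,375 − $1,350 = +$25 applied to largest allocation (West Transit): West Transit becomes $425.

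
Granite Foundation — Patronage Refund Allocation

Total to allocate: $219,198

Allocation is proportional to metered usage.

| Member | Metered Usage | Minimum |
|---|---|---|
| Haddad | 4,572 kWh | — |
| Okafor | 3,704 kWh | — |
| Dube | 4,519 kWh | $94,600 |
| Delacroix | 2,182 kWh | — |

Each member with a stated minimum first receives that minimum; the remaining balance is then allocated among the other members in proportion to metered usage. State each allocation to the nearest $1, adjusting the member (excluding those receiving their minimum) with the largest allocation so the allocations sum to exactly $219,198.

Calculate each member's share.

Fund the minimums — Dube $94,600. Residual $124,598.
Residual split over remaining metered usage 10,458: Haddad 54,471.41 → $54,471; Okafor 44,129.95 → $44,130; Delacroix 25,996.64 → $25,997.

Haddad: $54,471 | Okafor: $44,130 | Dube: $94,600 | Delacroix: $25,997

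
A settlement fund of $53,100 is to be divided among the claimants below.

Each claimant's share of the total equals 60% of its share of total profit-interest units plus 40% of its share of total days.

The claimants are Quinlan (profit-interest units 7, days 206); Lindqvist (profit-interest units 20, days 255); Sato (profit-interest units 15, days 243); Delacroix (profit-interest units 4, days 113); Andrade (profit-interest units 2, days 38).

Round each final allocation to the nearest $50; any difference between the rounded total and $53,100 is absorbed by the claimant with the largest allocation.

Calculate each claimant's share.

Quinlan: $9,750 | Lindqvist: $19,650 | Sato: $16,000 | Delacroix: $5,450 | Andrade: $2,250

Totals — profit-interest units 48, days 855.
Combined weights (60% profit-interest units + 40% days): Quinlan 0.1839; Lindqvist 0.3693; Sato 0.3012; Delacroix 0.1029; Andrade 0.0428.
Raw shares: Quinlan 9,763.72; Lindqvist 19,609.74; Sato 15,992.88; Delacroix 5,462.16; Andrade 2,271.50.
After rounding ($50): Quinlan $9,750; Lindqvist $19,600; Sato $16,000; Delacroix $5,450; Andrade $2,250. Sum = $53,050.
Difference $53,100 − $53,050 = +$50 applied to largest allocation (Lindqvist): Lindqvist becomes $19,650.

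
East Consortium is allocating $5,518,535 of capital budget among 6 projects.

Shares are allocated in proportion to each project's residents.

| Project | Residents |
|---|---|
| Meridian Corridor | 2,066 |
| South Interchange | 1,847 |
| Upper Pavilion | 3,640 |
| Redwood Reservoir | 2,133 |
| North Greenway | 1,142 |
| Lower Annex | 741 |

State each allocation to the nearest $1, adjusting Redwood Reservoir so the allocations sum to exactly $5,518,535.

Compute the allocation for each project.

Residents total: 11,569.
Raw shares: Meridian Corridor 2,066/11,569 × $5,518,535 = 985,503.79; South Interchange 1,847/11,569 × $5,518,535 = 881,038.48; Upper Pavilion 3,640/11,569 × $5,518,535 = 1,736,318.39; Redwood Reservoir 2,133/11,569 × $5,518,535 = 1,017,463.49; North Greenway 1,142/11,569 × $5,518,535 = 544,746.04; Lower Annex 741/11,569 × $5,518,535 = 353,464.81.
Rounded to nearest $1: Meridian Corridor $985,504; South Interchange $881,038; Upper Pavilion $1,736,318; Redwood Reservoir $1,017,463; North Greenway $544,746; Lower Annex $353,465. Sum = $5,518,534.
Difference $5,518,535 − $5,518,534 = +$1 applied to Redwood Reservoir: Redwood Reservoir becomes $1,017,464.

Meridian Corridor: $985,504 | South Interchange: $881,038 | Upper Pavilion: $1,736,318 | Redwood Reservoir: $1,017,464 | North Greenway: $544,746 | Lower Annex: $353,465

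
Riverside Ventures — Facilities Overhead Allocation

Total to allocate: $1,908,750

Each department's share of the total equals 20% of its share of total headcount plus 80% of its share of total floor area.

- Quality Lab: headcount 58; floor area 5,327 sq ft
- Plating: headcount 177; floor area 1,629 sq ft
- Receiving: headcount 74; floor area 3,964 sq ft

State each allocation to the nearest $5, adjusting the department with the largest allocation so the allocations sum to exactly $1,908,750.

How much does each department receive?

Quality Lab: $816,555; Plating: $446,465; Receiving: $645,730

Totals — headcount 309, floor area 10,920.
Blended shares (20% headcount + 80% floor area): Quality Lab 0.4278; Plating 0.2339; Receiving 0.3383.
Pro-rata amounts: Quality Lab 816,557.26; Plating 446,463.81; Receiving 645,728.92.
At nearest $5: Quality Lab $816,555; Plating $446,465; Receiving $645,730. Sum = $1,908,750.
Sum already equals the total — no adjustment.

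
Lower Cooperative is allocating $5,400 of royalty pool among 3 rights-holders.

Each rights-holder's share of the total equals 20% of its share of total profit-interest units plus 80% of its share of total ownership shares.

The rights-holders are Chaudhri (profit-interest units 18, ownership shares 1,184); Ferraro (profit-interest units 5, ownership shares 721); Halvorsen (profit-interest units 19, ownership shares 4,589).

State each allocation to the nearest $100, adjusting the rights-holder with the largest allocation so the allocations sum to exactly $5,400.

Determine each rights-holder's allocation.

Chaudhri: $1,300 · Ferraro: $600 · Halvorsen: $3,500

Totals — profit-interest units 42, ownership shares 6,494.
Composite weights (20% profit-interest units + 80% ownership shares): Chaudhri 0.2316; Ferraro 0.1126; Halvorsen 0.6558.
Raw shares: Chaudhri 1,250.49; Ferraro 608.20; Halvorsen 3,541.31.
After rounding ($100): Chaudhri $1,300; Ferraro $600; Halvorsen $3,500. Sum = $5,400.
Rounded total matches; no reconciliation needed.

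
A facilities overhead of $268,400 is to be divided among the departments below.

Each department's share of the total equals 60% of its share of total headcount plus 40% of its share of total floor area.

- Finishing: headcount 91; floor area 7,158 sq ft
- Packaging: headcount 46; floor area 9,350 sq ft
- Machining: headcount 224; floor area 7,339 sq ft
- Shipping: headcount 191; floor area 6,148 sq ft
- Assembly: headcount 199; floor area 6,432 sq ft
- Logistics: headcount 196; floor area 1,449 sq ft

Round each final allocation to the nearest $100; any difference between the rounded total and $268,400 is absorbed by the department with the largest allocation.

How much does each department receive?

Finishing: $35,800 | Packaging: $34,300 | Machining: $58,900 | Shipping: $49,900 | Assembly: $52,100 | Logistics: $37,400

Headcount total 947; floor area total 37,876.
Composite weights (60% headcount + 40% floor area): Finishing 0.1332; Packaging 0.1279; Machining 0.2194; Shipping 0.1859; Assembly 0.1940; Logistics 0.1395.
Unrounded shares: Finishing 35,764.25; Packaging 34,325.12; Machining 58,894.31; Shipping 49,906.67; Assembly 52,072.09; Logistics 37,437.56.
At nearest $100: Finishing $35,800; Packaging $34,300; Machining $58,900; Shipping $49,900; Assembly $52,100; Logistics $37,400. Sum = $268,400.
No rounding difference to absorb.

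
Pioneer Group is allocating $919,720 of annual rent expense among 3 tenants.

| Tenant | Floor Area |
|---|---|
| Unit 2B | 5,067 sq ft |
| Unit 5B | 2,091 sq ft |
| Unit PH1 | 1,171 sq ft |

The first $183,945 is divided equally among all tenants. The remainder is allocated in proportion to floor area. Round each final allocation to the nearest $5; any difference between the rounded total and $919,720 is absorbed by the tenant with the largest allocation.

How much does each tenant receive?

Equal tier: $183,945 ÷ 3 = $61,315 apiece.
Remainder $735,775 by floor area (total 8,329): Unit 2B 447,613.39 → $447,615; Unit 5B 184,716.72 → $184,715; Unit PH1 103,444.89 → $103,445.
Totals: Unit 2B $61,315 + $447,615 = $508,930; Unit 5B $61,315 + $184,715 = $246,030; Unit PH1 $61,315 + $103,445 = $164,760.

Unit 2B: $508,930 | Unit 5B: $246,030 | Unit PH1: $164,760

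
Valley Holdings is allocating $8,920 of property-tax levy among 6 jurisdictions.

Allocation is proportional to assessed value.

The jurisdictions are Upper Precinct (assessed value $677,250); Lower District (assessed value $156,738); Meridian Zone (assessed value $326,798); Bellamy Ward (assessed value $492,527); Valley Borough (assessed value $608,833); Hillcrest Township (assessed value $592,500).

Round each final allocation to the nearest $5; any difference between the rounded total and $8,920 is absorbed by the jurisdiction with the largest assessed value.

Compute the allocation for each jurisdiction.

Upper Precinct: $2,120 | Lower District: $490 | Meridian Zone: $1,020 | Bellamy Ward: $1,540 | Valley Borough: $1,900 | Hillcrest Township: $1,850

Total assessed value = 2,854,646.
Proportional shares: Upper Precinct 677,250/2,854,646 × $8,920 = 2,116.22; Lower District 156,738/2,854,646 × $8,920 = 489.76; Meridian Zone 326,798/2,854,646 × $8,920 = 1,021.16; Bellamy Ward 492,527/2,854,646 × $8,920 = 1,539.01; Valley Borough 608,833/2,854,646 × $8,920 = 1,902.44; Hillcrest Township 592,500/2,854,646 × $8,920 = 1,851.40.
At nearest $5: Upper Precinct $2,115; Lower District $490; Meridian Zone $1,020; Bellamy Ward $1,540; Valley Borough $1,900; Hillcrest Township $1,850. Sum = $8,915.
Difference $8,920 − $8,915 = +$5 applied to largest assessed value (Upper Precinct): Upper Precinct becomes $2,120.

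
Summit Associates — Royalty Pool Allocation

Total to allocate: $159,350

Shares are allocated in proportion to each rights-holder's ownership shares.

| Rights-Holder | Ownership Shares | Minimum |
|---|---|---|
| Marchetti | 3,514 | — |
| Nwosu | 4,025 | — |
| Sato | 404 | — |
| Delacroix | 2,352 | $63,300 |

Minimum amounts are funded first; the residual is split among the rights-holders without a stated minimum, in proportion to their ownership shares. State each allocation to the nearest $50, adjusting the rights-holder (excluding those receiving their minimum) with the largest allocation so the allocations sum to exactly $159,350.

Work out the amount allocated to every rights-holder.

Fund the minimums — Delacroix $63,300. Balance $96,050.
Balance split over remaining ownership shares 7,943: Marchetti 42,492.72 → $42,500; Nwosu 48,671.94 → $48,650; Sato 4,885.33 → $4,900.

Marchetti: $42,500 · Nwosu: $48,650 · Sato: $4,900 · Delacroix: $63,300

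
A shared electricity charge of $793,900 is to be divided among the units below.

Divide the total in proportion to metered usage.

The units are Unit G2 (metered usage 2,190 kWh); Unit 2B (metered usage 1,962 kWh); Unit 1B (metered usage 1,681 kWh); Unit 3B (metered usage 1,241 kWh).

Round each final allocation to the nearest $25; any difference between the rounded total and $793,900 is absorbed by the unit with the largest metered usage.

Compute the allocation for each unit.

Total metered usage = 2,190 + 1,962 + 1,681 + 1,241 = 7,074.
Pro-rata amounts: Unit G2 245,779.05; Unit 2B 220,191.09; Unit 1B 188,655.06; Unit 3B 139,274.80.
At nearest $25: Unit G2 $245,775; Unit 2B $220,200; Unit 1B $188,650; Unit 3B $139,275. Sum = $793,900.
No rounding difference to absorb.

Unit G2: $245,775; Unit 2B: $220,200; Unit 1B: $188,650; Unit 3B: $139,275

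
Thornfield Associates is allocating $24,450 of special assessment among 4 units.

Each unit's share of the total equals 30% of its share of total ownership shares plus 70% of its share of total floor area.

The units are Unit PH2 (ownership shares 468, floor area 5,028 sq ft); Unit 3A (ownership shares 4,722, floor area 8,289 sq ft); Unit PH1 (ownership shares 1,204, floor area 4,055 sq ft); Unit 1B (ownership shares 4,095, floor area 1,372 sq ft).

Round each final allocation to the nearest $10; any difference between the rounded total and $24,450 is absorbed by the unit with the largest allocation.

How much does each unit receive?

Ownership shares total 10,489; floor area total 18,744.
Combined weights (30% ownership shares + 70% floor area): Unit PH2 0.2012; Unit 3A 0.4446; Unit PH1 0.1859; Unit 1B 0.1684.
Unrounded shares: Unit PH2 4,918.30; Unit 3A 10,870.73; Unit PH1 4,544.55; Unit 1B 4,116.41.
At nearest $10: Unit PH2 $4,920; Unit 3A $10,870; Unit PH1 $4,540; Unit 1B $4,120. Sum = $24,450.
Rounded total matches; no reconciliation needed.

Unit PH2: $4,920; Unit 3A: $10,870; Unit PH1: $4,540; Unit 1B: $4,120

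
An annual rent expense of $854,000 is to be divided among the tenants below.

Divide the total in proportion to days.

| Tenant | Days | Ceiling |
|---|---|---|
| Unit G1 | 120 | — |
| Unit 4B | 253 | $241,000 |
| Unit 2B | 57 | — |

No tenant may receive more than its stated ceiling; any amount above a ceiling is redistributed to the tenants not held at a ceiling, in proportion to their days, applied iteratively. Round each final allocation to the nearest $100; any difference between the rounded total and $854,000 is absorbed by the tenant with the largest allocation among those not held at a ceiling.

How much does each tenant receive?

Unit G1: $415,600; Unit 4B: $241,000; Unit 2B: $197,400

Combined days = 430.
Proportional shares (ignoring caps): Unit G1 238,325.58; Unit 4B 502,469.77; Unit 2B 113,204.65.
Held at cap: Unit 4B ($241,000); remaining pool $613,000 reallocated over remaining days 177.
Redistributed shares: Unit G1 415,593.22 → $415,600; Unit 2B 197,406.78 → $197,400.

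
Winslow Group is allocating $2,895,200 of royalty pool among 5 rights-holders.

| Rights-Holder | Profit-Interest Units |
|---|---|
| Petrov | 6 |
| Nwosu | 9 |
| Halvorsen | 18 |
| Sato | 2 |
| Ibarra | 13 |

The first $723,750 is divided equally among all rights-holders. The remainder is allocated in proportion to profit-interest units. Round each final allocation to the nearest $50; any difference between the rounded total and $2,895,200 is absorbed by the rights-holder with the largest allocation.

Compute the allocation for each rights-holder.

Petrov: $416,200; Nwosu: $551,900; Halvorsen: $959,000; Sato: $235,250; Ibarra: $732,850

$723,750 shared equally gives $144,750 per rights-holder.
Remainder $2,171,450 by profit-interest units (total 48): Petrov 271,431.25 → $271,450; Nwosu 407,146.88 → $407,150; Halvorsen 814,293.75 → $814,300; Sato 90,477.08 → $90,500; Ibarra 588,101.04 → $588,100.
Rounding difference −$50 on remainder applied to Halvorsen.
Totals: Petrov $144,750 + $271,450 = $416,200; Nwosu $144,750 + $407,150 = $551,900; Halvorsen $144,750 + $814,250 = $959,000; Sato $144,750 + $90,500 = $235,250; Ibarra $144,750 + $588,100 = $732,850.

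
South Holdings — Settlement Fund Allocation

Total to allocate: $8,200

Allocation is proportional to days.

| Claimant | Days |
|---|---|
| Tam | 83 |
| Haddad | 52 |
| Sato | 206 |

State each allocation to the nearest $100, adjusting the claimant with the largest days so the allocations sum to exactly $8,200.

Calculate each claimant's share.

Tam: $2,000 | Haddad: $1,300 | Sato: $4,900

Sum of days: 83 + 52 + 206 = 341.
Unrounded shares: Tam 1,995.89; Haddad 1,250.44; Sato 4,953.67.
Rounded to nearest $100: Tam $2,000; Haddad $1,300; Sato $5,000. Sum = $8,300.
Difference $8,200 − $8,300 = −$100 applied to largest days (Sato): Sato becomes $4,900.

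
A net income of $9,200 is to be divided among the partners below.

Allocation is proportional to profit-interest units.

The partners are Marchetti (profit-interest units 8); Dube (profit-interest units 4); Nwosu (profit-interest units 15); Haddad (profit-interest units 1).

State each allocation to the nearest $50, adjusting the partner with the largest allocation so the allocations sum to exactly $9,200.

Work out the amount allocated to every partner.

Sum of profit-interest units: 28.
Unrounded shares: Marchetti 8/28 × $9,200 = 2,628.57; Dube 4/28 × $9,200 = 1,314.29; Nwosu 15/28 × $9,200 = 4,928.57; Haddad 1/28 × $9,200 = 328.57.
Rounded to nearest $50: Marchetti $2,650; Dube $1,300; Nwosu $4,950; Haddad $350. Sum = $9,250.
Difference $9,200 − $9,250 = −$50 applied to largest allocation (Nwosu): Nwosu becomes $4,900.

Marchetti: $2,650 · Dube: $1,300 · Nwosu: $4,900 · Haddad: $350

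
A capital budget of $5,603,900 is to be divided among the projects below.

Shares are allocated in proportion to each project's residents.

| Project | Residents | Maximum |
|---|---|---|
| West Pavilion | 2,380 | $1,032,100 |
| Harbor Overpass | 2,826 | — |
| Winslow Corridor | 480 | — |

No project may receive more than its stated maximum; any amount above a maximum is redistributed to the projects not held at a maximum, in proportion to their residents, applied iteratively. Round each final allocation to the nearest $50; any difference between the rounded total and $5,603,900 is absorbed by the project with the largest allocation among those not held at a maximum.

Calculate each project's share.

Combined residents = 5,686.
Pro-rata shares before constraints: West Pavilion 2,345,635.24; Harbor Overpass 2,785,195.46; Winslow Corridor 473,069.29.
Cap binds for West Pavilion ($1,032,100); balance $4,571,800 reallocated over remaining residents 3,306.
Remaining shares: Harbor Overpass 3,908,017.79 → $3,908,000; Winslow Corridor 663,782.21 → $663,800.

West Pavilion: $1,032,100 | Harbor Overpass: $3,908,000 | Winslow Corridor: $663,800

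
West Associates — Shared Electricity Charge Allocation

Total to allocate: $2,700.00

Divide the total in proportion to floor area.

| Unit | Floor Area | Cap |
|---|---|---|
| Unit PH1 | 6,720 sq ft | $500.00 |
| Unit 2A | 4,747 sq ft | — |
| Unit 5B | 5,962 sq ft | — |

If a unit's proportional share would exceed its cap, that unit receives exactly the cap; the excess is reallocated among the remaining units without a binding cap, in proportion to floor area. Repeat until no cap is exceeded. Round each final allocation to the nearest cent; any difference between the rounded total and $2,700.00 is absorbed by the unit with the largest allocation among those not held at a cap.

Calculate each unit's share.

Combined floor area = 17,429.
Unconstrained shares: Unit PH1 1,041.0236; Unit 2A 735.3778; Unit 5B 923.5986.
Held at cap: Unit PH1 ($500.00); remaining pool $2,200.00 reallocated over remaining floor area 10,709.
Redistributed shares: Unit 2A 975.1984 → $975.20; Unit 5B 1,224.8016 → $1,224.80.

Unit PH1: $500.00 · Unit 2A: $975.20 · Unit 5B: $1,224.80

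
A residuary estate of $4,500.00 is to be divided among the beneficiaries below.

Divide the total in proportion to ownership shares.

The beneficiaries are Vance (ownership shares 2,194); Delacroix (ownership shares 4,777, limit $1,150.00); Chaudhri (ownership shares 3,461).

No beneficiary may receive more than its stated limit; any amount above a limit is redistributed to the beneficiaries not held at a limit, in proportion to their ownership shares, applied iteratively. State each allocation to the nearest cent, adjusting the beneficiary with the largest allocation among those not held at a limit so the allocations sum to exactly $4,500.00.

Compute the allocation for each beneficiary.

Combined ownership shares = 10,432.
Pro-rata shares before constraints: Vance 946.4149; Delacroix 2,060.6308; Chaudhri 1,492.9544.
Cap binds for Delacroix ($1,150.00); balance $3,350.00 reallocated over remaining ownership shares 5,655.
Remaining shares: Vance 1,299.7171 → $1,299.72; Chaudhri 2,050.2829 → $2,050.28.

Vance: $1,299.72 · Delacroix: $1,150.00 · Chaudhri: $2,050.28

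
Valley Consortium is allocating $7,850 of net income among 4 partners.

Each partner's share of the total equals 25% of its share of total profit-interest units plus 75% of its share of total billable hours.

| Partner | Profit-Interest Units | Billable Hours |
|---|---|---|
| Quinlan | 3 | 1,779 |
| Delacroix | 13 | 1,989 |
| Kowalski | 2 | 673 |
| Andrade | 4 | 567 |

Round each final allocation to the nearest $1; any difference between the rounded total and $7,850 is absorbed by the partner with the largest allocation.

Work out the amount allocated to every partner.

Quinlan: $2,359 | Delacroix: $3,498 | Kowalski: $970 | Andrade: $1,023

Totals — profit-interest units 22, billable hours 5,008.
Blended shares (25% profit-interest units + 75% billable hours): Quinlan 0.3005; Delacroix 0.4456; Kowalski 0.1235; Andrade 0.1304.
Unrounded shares: Quinlan 2,359.04; Delacroix 3,497.97; Kowalski 969.60; Andrade 1,023.39.
After rounding ($1): Quinlan $2,359; Delacroix $3,498; Kowalski $970; Andrade $1,023. Sum = $7,850.
Rounded total matches; no reconciliation needed.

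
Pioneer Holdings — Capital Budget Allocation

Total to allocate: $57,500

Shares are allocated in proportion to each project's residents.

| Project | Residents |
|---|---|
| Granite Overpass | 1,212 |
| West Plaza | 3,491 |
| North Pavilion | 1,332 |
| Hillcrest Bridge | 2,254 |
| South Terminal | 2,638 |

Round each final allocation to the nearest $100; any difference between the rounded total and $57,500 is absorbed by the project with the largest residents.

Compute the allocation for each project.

Residents total: 10,927.
Unrounded shares: Granite Overpass 1,212/10,927 × $57,500 = 6,377.78; West Plaza 3,491/10,927 × $57,500 = 18,370.32; North Pavilion 1,332/10,927 × $57,500 = 7,009.24; Hillcrest Bridge 2,254/10,927 × $57,500 = 11,860.99; South Terminal 2,638/10,927 × $57,500 = 13,881.67.
At nearest $100: Granite Overpass $6,400; West Plaza $18,400; North Pavilion $7,000; Hillcrest Bridge $11,900; South Terminal $13,900. Sum = $57,600.
Difference $57,500 − $57,600 = −$100 applied to largest residents (West Plaza): West Plaza becomes $18,300.

Granite Overpass: $6,400; West Plaza: $18,300; North Pavilion: $7,000; Hillcrest Bridge: $11,900; South Terminal: $13,900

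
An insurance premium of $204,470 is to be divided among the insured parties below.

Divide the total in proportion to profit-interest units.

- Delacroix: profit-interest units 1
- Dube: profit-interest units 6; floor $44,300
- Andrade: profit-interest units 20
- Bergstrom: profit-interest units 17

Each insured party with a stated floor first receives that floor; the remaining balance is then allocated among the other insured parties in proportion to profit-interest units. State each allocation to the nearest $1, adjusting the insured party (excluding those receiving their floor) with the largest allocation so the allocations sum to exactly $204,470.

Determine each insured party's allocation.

Fund the minimums — Dube $44,300. Remaining pool $160,170.
Remaining pool split over remaining profit-interest units 38: Delacroix 4,215.00 → $4,215; Andrade 84,300.00 → $84,300; Bergstrom 71,655.00 → $71,655.

Delacroix: $4,215 · Dube: $44,300 · Andrade: $84,300 · Bergstrom: $71,655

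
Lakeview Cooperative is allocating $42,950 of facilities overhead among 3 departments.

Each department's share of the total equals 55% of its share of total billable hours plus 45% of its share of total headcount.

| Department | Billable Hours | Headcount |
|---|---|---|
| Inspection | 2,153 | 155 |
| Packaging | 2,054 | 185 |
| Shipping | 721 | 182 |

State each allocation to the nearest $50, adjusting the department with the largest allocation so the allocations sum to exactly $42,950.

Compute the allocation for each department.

Billable hours total 4,928; headcount total 522.
Composite weights (55% billable hours + 45% headcount): Inspection 0.3739; Packaging 0.3887; Shipping 0.2374.
Pro-rata amounts: Inspection 16,059.47; Packaging 16,695.69; Shipping 10,194.84.
After rounding ($50): Inspection $16,050; Packaging $16,700; Shipping $10,200. Sum = $42,950.
No rounding difference to absorb.

Inspection: $16,050; Packaging: $16,700; Shipping: $10,200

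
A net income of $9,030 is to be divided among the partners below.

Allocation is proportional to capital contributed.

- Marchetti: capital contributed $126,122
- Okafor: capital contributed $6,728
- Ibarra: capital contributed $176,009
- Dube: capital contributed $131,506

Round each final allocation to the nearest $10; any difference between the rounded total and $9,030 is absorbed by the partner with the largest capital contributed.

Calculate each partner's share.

Marchetti: $2,590 | Okafor: $140 | Ibarra: $3,600 | Dube: $2,700

Total capital contributed = 440,365.
Proportional shares: Marchetti 126,122/440,365 × $9,030 = 2,586.22; Okafor 6,728/440,365 × $9,030 = 137.96; Ibarra 176,009/440,365 × $9,030 = 3,609.19; Dube 131,506/440,365 × $9,030 = 2,696.62.
Rounded to nearest $10: Marchetti $2,590; Okafor $140; Ibarra $3,610; Dube $2,700. Sum = $9,040.
Difference $9,030 − $9,040 = −$10 applied to largest capital contributed (Ibarra): Ibarra becomes $3,600.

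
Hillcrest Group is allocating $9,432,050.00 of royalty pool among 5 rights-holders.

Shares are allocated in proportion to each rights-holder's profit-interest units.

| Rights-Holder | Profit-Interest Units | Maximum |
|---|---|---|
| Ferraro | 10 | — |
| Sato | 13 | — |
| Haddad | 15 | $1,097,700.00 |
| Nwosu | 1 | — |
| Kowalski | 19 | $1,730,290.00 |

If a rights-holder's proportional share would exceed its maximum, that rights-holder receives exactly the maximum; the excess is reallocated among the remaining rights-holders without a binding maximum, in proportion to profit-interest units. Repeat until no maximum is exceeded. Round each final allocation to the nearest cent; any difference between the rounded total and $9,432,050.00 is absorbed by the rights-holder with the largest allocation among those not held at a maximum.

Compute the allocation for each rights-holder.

Ferraro: $2,751,691.67 · Sato: $3,577,199.16 · Haddad: $1,097,700.00 · Nwosu: $275,169.17 · Kowalski: $1,730,290.00

Total profit-interest units = 58.
Unconstrained shares: Ferraro 1,626,215.5172; Sato 2,114,080.1724; Haddad 2,439,323.2759; Nwosu 162,621.5517; Kowalski 3,089,809.4828.
Held at cap: Haddad ($1,097,700.00), Kowalski ($1,730,290.00); remaining pool $6,604,060.00 reallocated over remaining profit-interest units 24.
Remaining shares: Ferraro 2,751,691.6667 → $2,751,691.67; Sato 3,577,199.1667 → $3,577,199.17; Nwosu 275,169.1667 → $275,169.17.
Rounding difference −$0.01 applied to Sato → $3,577,199.16.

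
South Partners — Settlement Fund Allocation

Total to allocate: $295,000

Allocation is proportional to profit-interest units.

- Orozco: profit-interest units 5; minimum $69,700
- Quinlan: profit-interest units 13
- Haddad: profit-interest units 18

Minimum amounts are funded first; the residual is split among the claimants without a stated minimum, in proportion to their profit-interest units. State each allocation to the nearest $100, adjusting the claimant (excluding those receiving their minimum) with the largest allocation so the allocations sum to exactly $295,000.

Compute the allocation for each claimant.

Orozco: $69,700 · Quinlan: $94,500 · Haddad: $130,800

Fund the minimums — Orozco $69,700. Remaining pool $225,300.
Remaining pool split over remaining profit-interest units 31: Quinlan 94,480.65 → $94,500; Haddad 130,819.35 → $130,800.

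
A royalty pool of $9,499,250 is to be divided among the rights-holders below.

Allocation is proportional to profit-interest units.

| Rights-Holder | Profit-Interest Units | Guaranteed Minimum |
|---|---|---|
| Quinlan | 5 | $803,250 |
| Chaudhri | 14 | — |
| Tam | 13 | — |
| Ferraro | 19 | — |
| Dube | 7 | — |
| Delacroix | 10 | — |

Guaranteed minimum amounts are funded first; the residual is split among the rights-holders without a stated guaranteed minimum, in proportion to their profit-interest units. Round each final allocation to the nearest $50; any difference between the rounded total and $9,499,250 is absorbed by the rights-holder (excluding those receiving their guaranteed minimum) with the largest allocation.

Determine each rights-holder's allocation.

Guaranteed amounts: Quinlan $803,250. Residual $8,696,000.
Residual split over remaining profit-interest units 63: Chaudhri 1,932,444.44 → $1,932,450; Tam 1,794,412.70 → $1,794,400; Ferraro 2,622,603.17 → $2,622,600; Dube 966,222.22 → $966,200; Delacroix 1,380,317.46 → $1,380,300.
Rounding difference +$50 applied to Ferraro → $2,622,650.

Quinlan: $803,250 | Chaudhri: $1,932,450 | Tam: $1,794,400 | Ferraro: $2,622,650 | Dube: $966,200 | Delacroix: $1,380,300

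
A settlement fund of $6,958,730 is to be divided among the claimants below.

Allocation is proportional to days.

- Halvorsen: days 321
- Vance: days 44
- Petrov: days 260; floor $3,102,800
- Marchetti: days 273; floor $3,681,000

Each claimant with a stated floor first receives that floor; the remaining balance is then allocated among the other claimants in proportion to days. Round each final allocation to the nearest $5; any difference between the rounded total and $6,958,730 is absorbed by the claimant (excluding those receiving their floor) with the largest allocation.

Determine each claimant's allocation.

Halvorsen: $153,845 · Vance: $21,085 · Petrov: $3,102,800 · Marchetti: $3,681,000

Minimums first: Petrov $3,102,800; Marchetti $3,681,000. Residual $174,930.
Residual split over remaining days 365: Halvorsen 153,842.55 → $153,845; Vance 21,087.45 → $21,085.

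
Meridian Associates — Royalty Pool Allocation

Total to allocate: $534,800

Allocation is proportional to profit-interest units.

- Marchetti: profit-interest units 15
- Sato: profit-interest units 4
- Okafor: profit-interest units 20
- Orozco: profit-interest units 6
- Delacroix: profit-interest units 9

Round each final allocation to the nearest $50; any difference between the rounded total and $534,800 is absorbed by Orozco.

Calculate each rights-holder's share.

Sum of profit-interest units: 54.
Unrounded shares: Marchetti 15/54 × $534,800 = 148,555.56; Sato 4/54 × $534,800 = 39,614.81; Okafor 20/54 × $534,800 = 198,074.07; Orozco 6/54 × $534,800 = 59,422.22; Delacroix 9/54 × $534,800 = 89,133.33.
At nearest $50: Marchetti $148,550; Sato $39,600; Okafor $198,050; Orozco $59,400; Delacroix $89,150. Sum = $534,750.
Difference $534,800 − $534,750 = +$50 applied to Orozco: Orozco becomes $59,450.

Marchetti: $148,550 · Sato: $39,600 · Okafor: $198,050 · Orozco: $59,450 · Delacroix: $89,150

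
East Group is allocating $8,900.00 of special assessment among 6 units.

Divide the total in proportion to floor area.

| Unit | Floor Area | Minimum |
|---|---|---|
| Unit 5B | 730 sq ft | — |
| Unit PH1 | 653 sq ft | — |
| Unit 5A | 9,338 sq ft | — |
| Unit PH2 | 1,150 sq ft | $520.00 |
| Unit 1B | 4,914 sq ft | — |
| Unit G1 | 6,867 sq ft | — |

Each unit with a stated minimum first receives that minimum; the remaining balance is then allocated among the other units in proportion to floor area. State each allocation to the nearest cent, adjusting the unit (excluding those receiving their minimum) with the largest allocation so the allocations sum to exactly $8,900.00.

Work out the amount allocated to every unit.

Fund the minimums — Unit PH2 $520.00. Residual $8,380.00.
Residual split over remaining floor area 22,502: Unit 5B 271.8603 → $271.86; Unit PH1 243.1846 → $243.18; Unit 5A 3,477.5771 → $3,477.58; Unit 1B 1,830.0293 → $1,830.03; Unit G1 2,557.3487 → $2,557.35.

Unit 5B: $271.86 | Unit PH1: $243.18 | Unit 5A: $3,477.58 | Unit PH2: $520.00 | Unit 1B: $1,830.03 | Unit G1: $2,557.35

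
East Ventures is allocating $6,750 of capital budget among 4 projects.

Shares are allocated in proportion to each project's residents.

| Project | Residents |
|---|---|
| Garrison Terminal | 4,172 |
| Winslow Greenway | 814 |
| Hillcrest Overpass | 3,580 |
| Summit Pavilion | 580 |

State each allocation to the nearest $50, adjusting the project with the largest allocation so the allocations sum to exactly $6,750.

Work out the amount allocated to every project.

Total residents = 9,146.
Unrounded shares: Garrison Terminal 4,172/9,146 × $6,750 = 3,079.05; Winslow Greenway 814/9,146 × $6,750 = 600.75; Hillcrest Overpass 3,580/9,146 × $6,750 = 2,642.14; Summit Pavilion 580/9,146 × $6,750 = 428.06.
After rounding ($50): Garrison Terminal $3,100; Winslow Greenway $600; Hillcrest Overpass $2,650; Summit Pavilion $450. Sum = $6,800.
Difference $6,750 − $6,800 = −$50 applied to largest allocation (Garrison Terminal): Garrison Terminal becomes $3,050.

Garrison Terminal: $3,050 | Winslow Greenway: $600 | Hillcrest Overpass: $2,650 | Summit Pavilion: $450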